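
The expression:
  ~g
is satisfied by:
  {g: False}


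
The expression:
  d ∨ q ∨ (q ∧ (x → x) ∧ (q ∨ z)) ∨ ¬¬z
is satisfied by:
  {d: True, q: True, z: True}
  {d: True, q: True, z: False}
  {d: True, z: True, q: False}
  {d: True, z: False, q: False}
  {q: True, z: True, d: False}
  {q: True, z: False, d: False}
  {z: True, q: False, d: False}


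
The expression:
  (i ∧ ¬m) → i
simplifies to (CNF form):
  True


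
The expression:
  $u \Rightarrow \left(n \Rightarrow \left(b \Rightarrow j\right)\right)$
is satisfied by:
  {j: True, u: False, n: False, b: False}
  {j: False, u: False, n: False, b: False}
  {j: True, b: True, u: False, n: False}
  {b: True, j: False, u: False, n: False}
  {j: True, n: True, b: False, u: False}
  {n: True, b: False, u: False, j: False}
  {j: True, b: True, n: True, u: False}
  {b: True, n: True, j: False, u: False}
  {j: True, u: True, b: False, n: False}
  {u: True, b: False, n: False, j: False}
  {j: True, b: True, u: True, n: False}
  {b: True, u: True, j: False, n: False}
  {j: True, n: True, u: True, b: False}
  {n: True, u: True, b: False, j: False}
  {j: True, b: True, n: True, u: True}


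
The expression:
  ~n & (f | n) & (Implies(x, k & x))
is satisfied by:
  {k: True, f: True, n: False, x: False}
  {f: True, k: False, n: False, x: False}
  {x: True, k: True, f: True, n: False}


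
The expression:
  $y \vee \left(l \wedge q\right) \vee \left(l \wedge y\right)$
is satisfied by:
  {y: True, l: True, q: True}
  {y: True, l: True, q: False}
  {y: True, q: True, l: False}
  {y: True, q: False, l: False}
  {l: True, q: True, y: False}


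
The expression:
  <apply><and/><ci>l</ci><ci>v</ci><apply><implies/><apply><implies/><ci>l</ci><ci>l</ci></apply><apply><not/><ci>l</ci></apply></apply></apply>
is never true.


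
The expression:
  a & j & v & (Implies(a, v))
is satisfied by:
  {a: True, j: True, v: True}


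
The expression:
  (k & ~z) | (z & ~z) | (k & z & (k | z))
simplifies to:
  k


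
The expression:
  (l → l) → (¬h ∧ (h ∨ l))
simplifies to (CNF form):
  l ∧ ¬h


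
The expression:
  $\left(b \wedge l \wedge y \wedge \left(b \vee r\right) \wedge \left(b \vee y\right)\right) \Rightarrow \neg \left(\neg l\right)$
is always true.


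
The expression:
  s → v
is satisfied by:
  {v: True, s: False}
  {s: False, v: False}
  {s: True, v: True}


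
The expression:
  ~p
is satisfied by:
  {p: False}


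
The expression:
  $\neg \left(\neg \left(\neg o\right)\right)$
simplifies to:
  $\neg o$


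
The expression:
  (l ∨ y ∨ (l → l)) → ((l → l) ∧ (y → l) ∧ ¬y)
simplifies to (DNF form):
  ¬y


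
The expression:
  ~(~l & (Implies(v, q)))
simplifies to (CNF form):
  (l | v) & (l | ~q)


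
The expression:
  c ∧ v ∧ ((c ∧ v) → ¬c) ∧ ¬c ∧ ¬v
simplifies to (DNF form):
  False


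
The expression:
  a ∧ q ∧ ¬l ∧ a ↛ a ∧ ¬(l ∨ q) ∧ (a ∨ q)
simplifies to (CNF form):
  False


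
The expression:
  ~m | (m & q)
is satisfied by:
  {q: True, m: False}
  {m: False, q: False}
  {m: True, q: True}


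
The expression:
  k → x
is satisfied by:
  {x: True, k: False}
  {k: False, x: False}
  {k: True, x: True}


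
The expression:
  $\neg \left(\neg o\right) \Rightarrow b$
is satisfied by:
  {b: True, o: False}
  {o: False, b: False}
  {o: True, b: True}


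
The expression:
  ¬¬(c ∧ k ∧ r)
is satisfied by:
  {r: True, c: True, k: True}


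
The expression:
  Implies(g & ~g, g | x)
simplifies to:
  True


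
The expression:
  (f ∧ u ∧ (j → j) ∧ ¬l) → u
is always true.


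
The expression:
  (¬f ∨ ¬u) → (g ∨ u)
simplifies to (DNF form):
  g ∨ u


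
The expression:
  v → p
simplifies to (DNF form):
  p ∨ ¬v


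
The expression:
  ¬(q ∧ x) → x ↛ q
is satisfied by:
  {x: True}


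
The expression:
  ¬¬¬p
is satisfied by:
  {p: False}


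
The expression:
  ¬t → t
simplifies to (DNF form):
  t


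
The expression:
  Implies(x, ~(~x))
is always true.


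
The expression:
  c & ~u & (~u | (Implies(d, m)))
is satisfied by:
  {c: True, u: False}


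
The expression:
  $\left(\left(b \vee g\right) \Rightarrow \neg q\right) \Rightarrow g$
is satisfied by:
  {b: True, g: True, q: True}
  {b: True, g: True, q: False}
  {g: True, q: True, b: False}
  {g: True, q: False, b: False}
  {b: True, q: True, g: False}


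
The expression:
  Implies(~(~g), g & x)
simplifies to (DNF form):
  x | ~g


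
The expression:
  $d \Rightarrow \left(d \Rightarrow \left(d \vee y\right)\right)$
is always true.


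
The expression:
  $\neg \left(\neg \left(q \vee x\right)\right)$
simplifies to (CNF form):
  $q \vee x$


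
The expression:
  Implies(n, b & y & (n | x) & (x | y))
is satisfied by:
  {y: True, b: True, n: False}
  {y: True, b: False, n: False}
  {b: True, y: False, n: False}
  {y: False, b: False, n: False}
  {y: True, n: True, b: True}


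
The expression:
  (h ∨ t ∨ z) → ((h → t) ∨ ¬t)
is always true.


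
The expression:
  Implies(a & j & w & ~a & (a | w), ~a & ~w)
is always true.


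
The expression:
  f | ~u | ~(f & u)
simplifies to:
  True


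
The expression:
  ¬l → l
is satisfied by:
  {l: True}


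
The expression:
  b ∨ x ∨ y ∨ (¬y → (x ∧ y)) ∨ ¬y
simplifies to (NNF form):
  True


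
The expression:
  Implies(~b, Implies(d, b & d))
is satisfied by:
  {b: True, d: False}
  {d: False, b: False}
  {d: True, b: True}


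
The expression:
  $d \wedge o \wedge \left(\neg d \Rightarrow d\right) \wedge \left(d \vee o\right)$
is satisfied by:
  {d: True, o: True}


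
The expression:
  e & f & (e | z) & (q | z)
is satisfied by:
  {q: True, z: True, e: True, f: True}
  {q: True, e: True, f: True, z: False}
  {z: True, e: True, f: True, q: False}


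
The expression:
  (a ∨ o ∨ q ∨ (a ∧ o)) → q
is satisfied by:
  {q: True, a: False, o: False}
  {q: True, o: True, a: False}
  {q: True, a: True, o: False}
  {q: True, o: True, a: True}
  {o: False, a: False, q: False}


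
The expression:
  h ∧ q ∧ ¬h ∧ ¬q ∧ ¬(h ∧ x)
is never true.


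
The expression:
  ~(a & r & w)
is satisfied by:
  {w: False, a: False, r: False}
  {r: True, w: False, a: False}
  {a: True, w: False, r: False}
  {r: True, a: True, w: False}
  {w: True, r: False, a: False}
  {r: True, w: True, a: False}
  {a: True, w: True, r: False}


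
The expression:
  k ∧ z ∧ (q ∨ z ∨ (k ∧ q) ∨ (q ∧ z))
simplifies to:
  k ∧ z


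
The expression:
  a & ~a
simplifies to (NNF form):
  False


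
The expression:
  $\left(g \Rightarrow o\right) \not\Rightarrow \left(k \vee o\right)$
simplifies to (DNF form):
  $\neg g \wedge \neg k \wedge \neg o$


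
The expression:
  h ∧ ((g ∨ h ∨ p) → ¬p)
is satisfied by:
  {h: True, p: False}


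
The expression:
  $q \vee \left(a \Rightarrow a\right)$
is always true.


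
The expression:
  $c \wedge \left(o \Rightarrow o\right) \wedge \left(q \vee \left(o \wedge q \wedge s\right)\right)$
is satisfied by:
  {c: True, q: True}


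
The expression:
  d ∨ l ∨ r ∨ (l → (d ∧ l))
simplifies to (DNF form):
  True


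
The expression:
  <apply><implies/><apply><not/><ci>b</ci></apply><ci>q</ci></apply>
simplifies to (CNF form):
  <apply><or/><ci>b</ci><ci>q</ci></apply>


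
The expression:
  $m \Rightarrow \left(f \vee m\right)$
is always true.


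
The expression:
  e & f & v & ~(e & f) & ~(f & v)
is never true.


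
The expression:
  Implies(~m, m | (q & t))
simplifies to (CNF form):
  (m | q) & (m | t)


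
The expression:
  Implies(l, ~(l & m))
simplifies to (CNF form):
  ~l | ~m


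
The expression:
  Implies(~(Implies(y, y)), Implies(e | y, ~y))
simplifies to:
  True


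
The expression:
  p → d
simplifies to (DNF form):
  d ∨ ¬p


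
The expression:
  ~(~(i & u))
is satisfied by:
  {i: True, u: True}


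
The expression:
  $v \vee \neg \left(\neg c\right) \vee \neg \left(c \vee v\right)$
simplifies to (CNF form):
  $\text{True}$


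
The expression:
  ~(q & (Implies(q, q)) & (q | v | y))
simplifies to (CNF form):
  ~q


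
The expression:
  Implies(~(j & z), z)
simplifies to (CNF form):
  z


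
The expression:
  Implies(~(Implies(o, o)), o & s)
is always true.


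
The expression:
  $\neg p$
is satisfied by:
  {p: False}


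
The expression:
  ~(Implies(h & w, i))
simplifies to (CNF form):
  h & w & ~i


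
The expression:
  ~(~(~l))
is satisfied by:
  {l: False}


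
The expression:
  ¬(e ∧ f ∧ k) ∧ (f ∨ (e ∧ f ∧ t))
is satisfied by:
  {f: True, k: False, e: False}
  {e: True, f: True, k: False}
  {k: True, f: True, e: False}


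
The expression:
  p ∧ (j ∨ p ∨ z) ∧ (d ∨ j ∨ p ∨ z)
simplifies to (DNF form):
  p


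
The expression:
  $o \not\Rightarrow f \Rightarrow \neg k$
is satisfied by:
  {f: True, k: False, o: False}
  {f: False, k: False, o: False}
  {o: True, f: True, k: False}
  {o: True, f: False, k: False}
  {k: True, f: True, o: False}
  {k: True, f: False, o: False}
  {k: True, o: True, f: True}


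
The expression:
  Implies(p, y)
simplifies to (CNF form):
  y | ~p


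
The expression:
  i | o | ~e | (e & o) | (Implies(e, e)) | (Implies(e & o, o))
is always true.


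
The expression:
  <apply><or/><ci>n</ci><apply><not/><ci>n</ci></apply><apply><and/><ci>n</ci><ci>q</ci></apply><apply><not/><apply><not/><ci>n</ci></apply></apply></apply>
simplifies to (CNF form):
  <true/>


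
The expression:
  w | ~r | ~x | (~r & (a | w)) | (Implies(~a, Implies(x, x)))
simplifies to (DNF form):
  True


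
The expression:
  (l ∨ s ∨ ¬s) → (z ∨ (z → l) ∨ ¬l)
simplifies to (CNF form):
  True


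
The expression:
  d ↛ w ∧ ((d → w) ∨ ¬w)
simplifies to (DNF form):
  d ∧ ¬w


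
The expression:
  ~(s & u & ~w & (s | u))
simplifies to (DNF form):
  w | ~s | ~u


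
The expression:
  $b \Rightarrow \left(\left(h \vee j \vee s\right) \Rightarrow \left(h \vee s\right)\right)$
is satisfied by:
  {s: True, h: True, b: False, j: False}
  {s: True, h: False, b: False, j: False}
  {h: True, s: False, b: False, j: False}
  {s: False, h: False, b: False, j: False}
  {j: True, s: True, h: True, b: False}
  {j: True, s: True, h: False, b: False}
  {j: True, h: True, s: False, b: False}
  {j: True, h: False, s: False, b: False}
  {s: True, b: True, h: True, j: False}
  {s: True, b: True, h: False, j: False}
  {b: True, h: True, s: False, j: False}
  {b: True, s: False, h: False, j: False}
  {j: True, b: True, s: True, h: True}
  {j: True, b: True, s: True, h: False}
  {j: True, b: True, h: True, s: False}


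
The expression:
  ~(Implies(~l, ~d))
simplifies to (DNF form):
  d & ~l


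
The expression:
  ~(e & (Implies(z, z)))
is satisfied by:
  {e: False}


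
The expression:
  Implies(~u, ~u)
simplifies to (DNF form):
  True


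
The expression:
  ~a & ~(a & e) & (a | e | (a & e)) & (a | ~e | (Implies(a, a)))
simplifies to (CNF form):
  e & ~a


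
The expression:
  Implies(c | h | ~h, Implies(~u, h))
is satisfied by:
  {u: True, h: True}
  {u: True, h: False}
  {h: True, u: False}


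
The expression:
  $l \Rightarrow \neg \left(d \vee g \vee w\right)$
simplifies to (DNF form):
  $\left(\neg d \wedge \neg g \wedge \neg w\right) \vee \neg l$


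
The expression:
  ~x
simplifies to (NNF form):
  ~x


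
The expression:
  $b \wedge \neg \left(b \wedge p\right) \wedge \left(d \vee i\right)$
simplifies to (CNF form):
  $b \wedge \neg p \wedge \left(d \vee i\right)$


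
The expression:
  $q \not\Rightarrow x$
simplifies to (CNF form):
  $q \wedge \neg x$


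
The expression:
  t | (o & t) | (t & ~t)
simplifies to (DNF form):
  t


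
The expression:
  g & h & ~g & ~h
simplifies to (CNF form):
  False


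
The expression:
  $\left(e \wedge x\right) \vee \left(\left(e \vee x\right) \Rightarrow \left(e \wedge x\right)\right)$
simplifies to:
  $\left(e \wedge x\right) \vee \left(\neg e \wedge \neg x\right)$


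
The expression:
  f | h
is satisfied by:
  {h: True, f: True}
  {h: True, f: False}
  {f: True, h: False}


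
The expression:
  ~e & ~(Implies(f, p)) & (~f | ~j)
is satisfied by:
  {f: True, e: False, p: False, j: False}


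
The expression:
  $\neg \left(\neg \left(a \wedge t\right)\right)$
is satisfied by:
  {t: True, a: True}


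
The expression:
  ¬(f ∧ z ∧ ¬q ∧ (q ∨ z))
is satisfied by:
  {q: True, z: False, f: False}
  {z: False, f: False, q: False}
  {f: True, q: True, z: False}
  {f: True, z: False, q: False}
  {q: True, z: True, f: False}
  {z: True, q: False, f: False}
  {f: True, z: True, q: True}


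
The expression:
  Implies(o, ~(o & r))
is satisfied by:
  {o: False, r: False}
  {r: True, o: False}
  {o: True, r: False}


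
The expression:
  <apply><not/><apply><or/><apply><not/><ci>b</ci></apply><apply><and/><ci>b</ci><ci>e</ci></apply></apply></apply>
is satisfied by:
  {b: True, e: False}


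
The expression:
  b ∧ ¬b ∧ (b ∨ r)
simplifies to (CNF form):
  False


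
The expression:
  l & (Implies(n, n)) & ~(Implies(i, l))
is never true.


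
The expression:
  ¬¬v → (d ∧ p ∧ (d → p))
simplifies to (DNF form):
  (d ∧ p) ∨ ¬v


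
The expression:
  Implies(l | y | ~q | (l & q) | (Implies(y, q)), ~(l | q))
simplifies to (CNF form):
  ~l & ~q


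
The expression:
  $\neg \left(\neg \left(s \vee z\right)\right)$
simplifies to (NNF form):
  $s \vee z$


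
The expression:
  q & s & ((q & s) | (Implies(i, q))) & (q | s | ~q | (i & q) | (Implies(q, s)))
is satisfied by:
  {s: True, q: True}


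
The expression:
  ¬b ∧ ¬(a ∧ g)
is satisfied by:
  {g: False, b: False, a: False}
  {a: True, g: False, b: False}
  {g: True, a: False, b: False}


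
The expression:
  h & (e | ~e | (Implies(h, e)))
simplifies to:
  h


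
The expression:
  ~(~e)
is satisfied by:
  {e: True}


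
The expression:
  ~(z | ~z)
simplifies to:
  False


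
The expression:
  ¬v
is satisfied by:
  {v: False}


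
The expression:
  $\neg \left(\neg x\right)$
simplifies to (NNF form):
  $x$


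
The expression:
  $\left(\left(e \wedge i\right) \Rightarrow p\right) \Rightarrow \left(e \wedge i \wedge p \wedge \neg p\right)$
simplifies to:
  $e \wedge i \wedge \neg p$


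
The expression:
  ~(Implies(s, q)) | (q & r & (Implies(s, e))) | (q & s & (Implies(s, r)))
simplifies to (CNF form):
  (q | s) & (r | s) & (q | ~q) & (r | ~q)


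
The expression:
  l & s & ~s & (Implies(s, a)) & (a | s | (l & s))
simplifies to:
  False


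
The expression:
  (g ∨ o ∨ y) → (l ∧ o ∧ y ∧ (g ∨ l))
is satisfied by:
  {l: True, y: False, o: False, g: False}
  {l: False, y: False, o: False, g: False}
  {o: True, y: True, l: True, g: False}
  {o: True, g: True, y: True, l: True}


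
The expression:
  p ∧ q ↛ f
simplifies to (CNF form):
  p ∧ q ∧ ¬f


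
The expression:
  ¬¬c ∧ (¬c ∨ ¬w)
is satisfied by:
  {c: True, w: False}


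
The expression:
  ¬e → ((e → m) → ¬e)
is always true.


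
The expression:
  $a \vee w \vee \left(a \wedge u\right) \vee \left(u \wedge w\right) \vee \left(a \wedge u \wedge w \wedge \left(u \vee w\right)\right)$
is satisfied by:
  {a: True, w: True}
  {a: True, w: False}
  {w: True, a: False}


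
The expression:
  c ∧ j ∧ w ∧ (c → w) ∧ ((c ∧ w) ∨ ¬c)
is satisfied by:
  {c: True, j: True, w: True}


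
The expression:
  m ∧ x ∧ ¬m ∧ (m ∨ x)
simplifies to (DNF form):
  False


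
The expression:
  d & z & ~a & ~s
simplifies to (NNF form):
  d & z & ~a & ~s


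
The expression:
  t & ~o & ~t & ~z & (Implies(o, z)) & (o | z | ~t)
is never true.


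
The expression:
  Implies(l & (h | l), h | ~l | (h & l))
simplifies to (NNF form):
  h | ~l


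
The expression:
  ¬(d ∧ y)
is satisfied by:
  {d: False, y: False}
  {y: True, d: False}
  {d: True, y: False}


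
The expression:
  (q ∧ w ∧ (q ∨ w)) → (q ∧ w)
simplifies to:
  True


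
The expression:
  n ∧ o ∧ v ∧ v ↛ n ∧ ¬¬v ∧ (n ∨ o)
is never true.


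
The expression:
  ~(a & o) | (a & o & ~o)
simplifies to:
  ~a | ~o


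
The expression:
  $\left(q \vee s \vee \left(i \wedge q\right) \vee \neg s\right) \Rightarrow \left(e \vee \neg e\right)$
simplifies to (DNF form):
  $\text{True}$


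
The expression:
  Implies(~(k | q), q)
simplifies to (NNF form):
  k | q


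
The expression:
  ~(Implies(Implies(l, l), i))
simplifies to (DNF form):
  ~i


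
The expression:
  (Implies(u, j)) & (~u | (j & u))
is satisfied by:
  {j: True, u: False}
  {u: False, j: False}
  {u: True, j: True}


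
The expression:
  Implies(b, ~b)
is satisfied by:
  {b: False}


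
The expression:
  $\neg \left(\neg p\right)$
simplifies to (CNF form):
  $p$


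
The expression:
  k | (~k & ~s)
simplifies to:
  k | ~s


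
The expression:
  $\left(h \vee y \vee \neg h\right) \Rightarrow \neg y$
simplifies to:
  $\neg y$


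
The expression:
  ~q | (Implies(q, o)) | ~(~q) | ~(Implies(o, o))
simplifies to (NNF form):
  True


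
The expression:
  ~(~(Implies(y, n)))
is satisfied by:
  {n: True, y: False}
  {y: False, n: False}
  {y: True, n: True}


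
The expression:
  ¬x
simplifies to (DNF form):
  ¬x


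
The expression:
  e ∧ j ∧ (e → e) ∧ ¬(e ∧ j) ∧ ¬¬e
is never true.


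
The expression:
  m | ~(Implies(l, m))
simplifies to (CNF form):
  l | m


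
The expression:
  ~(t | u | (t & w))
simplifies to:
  ~t & ~u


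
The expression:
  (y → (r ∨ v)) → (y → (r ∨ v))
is always true.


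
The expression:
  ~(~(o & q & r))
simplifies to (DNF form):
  o & q & r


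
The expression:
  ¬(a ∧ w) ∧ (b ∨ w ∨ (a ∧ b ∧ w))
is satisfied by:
  {b: True, w: False, a: False}
  {b: True, a: True, w: False}
  {b: True, w: True, a: False}
  {w: True, a: False, b: False}


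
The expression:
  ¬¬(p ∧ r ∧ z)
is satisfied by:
  {r: True, z: True, p: True}


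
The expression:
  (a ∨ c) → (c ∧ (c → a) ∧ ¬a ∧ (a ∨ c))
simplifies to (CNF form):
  ¬a ∧ ¬c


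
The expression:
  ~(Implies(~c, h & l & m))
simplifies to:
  ~c & (~h | ~l | ~m)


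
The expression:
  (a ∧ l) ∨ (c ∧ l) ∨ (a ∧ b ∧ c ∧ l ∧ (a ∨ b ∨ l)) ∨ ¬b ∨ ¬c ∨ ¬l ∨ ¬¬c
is always true.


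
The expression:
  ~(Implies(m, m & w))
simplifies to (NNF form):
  m & ~w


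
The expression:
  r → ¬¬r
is always true.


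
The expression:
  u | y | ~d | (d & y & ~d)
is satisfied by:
  {y: True, u: True, d: False}
  {y: True, u: False, d: False}
  {u: True, y: False, d: False}
  {y: False, u: False, d: False}
  {y: True, d: True, u: True}
  {y: True, d: True, u: False}
  {d: True, u: True, y: False}


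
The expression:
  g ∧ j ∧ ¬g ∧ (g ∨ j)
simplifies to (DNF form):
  False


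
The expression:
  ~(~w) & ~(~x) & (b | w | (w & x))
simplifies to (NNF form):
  w & x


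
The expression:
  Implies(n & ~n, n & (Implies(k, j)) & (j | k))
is always true.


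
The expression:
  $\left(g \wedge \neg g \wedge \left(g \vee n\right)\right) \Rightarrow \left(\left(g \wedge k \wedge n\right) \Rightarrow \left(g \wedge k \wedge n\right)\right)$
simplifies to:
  $\text{True}$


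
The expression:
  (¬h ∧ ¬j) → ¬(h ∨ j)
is always true.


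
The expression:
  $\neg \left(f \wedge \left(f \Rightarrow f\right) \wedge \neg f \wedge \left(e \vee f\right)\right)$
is always true.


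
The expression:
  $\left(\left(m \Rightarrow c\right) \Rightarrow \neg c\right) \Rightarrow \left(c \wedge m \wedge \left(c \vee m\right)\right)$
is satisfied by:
  {c: True}


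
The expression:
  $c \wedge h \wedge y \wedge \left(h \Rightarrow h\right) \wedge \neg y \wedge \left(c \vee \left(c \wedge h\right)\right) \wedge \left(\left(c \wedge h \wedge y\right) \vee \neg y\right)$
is never true.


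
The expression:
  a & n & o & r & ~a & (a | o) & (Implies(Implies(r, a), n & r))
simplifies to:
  False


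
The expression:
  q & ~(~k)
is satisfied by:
  {q: True, k: True}


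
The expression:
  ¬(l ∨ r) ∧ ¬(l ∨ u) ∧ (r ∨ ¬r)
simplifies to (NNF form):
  ¬l ∧ ¬r ∧ ¬u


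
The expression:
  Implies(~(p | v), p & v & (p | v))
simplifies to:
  p | v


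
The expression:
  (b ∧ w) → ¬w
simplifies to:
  ¬b ∨ ¬w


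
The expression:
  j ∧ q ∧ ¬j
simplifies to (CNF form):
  False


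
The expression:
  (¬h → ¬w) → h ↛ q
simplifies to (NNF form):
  (h ∧ ¬q) ∨ (w ∧ ¬h)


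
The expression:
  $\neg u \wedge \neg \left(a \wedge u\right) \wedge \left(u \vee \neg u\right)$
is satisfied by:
  {u: False}


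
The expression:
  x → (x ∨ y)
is always true.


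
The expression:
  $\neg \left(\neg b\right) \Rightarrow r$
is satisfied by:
  {r: True, b: False}
  {b: False, r: False}
  {b: True, r: True}


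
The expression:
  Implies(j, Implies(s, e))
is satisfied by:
  {e: True, s: False, j: False}
  {s: False, j: False, e: False}
  {j: True, e: True, s: False}
  {j: True, s: False, e: False}
  {e: True, s: True, j: False}
  {s: True, e: False, j: False}
  {j: True, s: True, e: True}


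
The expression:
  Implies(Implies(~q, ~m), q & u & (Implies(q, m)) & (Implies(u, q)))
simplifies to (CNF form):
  m & (u | ~q)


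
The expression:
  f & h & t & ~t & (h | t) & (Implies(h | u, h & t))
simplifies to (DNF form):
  False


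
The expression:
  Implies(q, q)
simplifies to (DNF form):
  True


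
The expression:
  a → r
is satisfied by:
  {r: True, a: False}
  {a: False, r: False}
  {a: True, r: True}


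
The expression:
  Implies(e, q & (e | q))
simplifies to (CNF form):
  q | ~e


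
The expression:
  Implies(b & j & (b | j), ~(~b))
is always true.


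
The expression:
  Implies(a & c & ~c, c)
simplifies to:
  True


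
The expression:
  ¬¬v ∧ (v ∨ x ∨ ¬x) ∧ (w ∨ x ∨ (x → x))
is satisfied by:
  {v: True}


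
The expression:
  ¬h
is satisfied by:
  {h: False}


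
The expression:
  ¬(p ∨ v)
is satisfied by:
  {v: False, p: False}


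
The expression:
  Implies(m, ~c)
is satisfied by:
  {m: False, c: False}
  {c: True, m: False}
  {m: True, c: False}


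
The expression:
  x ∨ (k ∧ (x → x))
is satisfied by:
  {x: True, k: True}
  {x: True, k: False}
  {k: True, x: False}


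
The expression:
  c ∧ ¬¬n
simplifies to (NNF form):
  c ∧ n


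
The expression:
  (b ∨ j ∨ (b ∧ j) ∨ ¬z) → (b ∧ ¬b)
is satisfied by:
  {z: True, b: False, j: False}


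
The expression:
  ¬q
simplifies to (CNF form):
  ¬q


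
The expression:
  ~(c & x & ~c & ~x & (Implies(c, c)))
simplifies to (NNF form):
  True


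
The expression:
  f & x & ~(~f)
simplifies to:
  f & x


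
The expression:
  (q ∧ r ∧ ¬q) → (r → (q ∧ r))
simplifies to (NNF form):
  True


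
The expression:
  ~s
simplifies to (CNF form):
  ~s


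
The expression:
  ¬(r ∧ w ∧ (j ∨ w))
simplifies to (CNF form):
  ¬r ∨ ¬w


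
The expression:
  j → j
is always true.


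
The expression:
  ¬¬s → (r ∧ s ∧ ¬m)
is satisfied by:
  {r: True, m: False, s: False}
  {m: False, s: False, r: False}
  {r: True, m: True, s: False}
  {m: True, r: False, s: False}
  {s: True, r: True, m: False}


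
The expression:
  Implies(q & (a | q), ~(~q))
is always true.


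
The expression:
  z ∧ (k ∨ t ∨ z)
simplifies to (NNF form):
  z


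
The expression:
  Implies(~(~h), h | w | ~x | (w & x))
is always true.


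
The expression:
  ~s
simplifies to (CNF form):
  ~s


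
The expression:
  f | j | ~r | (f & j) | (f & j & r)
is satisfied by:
  {f: True, j: True, r: False}
  {f: True, j: False, r: False}
  {j: True, f: False, r: False}
  {f: False, j: False, r: False}
  {r: True, f: True, j: True}
  {r: True, f: True, j: False}
  {r: True, j: True, f: False}


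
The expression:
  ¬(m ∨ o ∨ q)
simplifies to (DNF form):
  ¬m ∧ ¬o ∧ ¬q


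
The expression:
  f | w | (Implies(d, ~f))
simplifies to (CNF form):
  True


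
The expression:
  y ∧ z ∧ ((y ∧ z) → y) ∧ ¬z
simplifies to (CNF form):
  False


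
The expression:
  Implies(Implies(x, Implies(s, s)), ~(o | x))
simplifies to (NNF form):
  ~o & ~x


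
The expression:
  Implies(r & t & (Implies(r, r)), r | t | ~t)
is always true.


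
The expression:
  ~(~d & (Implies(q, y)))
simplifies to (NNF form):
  d | (q & ~y)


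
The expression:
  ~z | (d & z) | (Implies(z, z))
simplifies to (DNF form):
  True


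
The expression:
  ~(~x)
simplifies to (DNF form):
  x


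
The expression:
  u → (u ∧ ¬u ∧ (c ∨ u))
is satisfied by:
  {u: False}


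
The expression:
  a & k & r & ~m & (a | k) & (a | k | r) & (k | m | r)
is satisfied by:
  {a: True, r: True, k: True, m: False}


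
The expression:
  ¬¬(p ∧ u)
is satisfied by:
  {p: True, u: True}


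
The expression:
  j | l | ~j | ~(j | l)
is always true.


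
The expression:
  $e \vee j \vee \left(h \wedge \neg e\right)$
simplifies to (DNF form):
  $e \vee h \vee j$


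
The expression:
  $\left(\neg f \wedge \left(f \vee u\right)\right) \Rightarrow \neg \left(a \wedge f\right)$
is always true.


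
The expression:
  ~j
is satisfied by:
  {j: False}


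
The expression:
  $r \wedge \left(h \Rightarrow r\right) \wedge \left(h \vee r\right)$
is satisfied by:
  {r: True}


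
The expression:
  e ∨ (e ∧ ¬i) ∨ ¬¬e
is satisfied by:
  {e: True}


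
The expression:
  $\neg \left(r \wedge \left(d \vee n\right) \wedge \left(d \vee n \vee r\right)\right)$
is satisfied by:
  {d: False, r: False, n: False}
  {n: True, d: False, r: False}
  {d: True, n: False, r: False}
  {n: True, d: True, r: False}
  {r: True, n: False, d: False}


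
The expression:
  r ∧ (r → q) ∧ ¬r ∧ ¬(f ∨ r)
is never true.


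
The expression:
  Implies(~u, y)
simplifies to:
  u | y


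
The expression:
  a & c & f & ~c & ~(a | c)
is never true.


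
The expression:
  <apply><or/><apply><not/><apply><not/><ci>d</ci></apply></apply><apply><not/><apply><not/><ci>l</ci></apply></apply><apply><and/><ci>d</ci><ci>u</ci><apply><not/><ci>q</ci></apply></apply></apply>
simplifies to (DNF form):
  <apply><or/><ci>d</ci><ci>l</ci></apply>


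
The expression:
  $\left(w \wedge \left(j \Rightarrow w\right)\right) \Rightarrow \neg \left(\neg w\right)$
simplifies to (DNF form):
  $\text{True}$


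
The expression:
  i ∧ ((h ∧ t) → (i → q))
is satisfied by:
  {i: True, q: True, h: False, t: False}
  {i: True, h: False, t: False, q: False}
  {i: True, q: True, t: True, h: False}
  {i: True, t: True, h: False, q: False}
  {i: True, q: True, h: True, t: False}
  {i: True, h: True, t: False, q: False}
  {i: True, q: True, t: True, h: True}


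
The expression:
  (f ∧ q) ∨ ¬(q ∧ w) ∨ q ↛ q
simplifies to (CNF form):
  f ∨ ¬q ∨ ¬w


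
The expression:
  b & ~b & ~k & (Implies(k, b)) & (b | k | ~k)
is never true.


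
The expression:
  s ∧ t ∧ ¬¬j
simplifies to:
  j ∧ s ∧ t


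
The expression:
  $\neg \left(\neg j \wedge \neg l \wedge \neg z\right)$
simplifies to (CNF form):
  $j \vee l \vee z$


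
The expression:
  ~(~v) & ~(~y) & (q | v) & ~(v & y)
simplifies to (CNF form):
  False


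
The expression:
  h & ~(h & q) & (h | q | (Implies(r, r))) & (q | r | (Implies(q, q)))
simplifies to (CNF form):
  h & ~q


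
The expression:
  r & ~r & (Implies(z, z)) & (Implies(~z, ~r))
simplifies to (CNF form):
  False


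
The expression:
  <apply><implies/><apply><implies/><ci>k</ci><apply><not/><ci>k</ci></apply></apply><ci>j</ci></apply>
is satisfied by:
  {k: True, j: True}
  {k: True, j: False}
  {j: True, k: False}


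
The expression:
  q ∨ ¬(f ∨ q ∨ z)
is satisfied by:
  {q: True, z: False, f: False}
  {f: True, q: True, z: False}
  {q: True, z: True, f: False}
  {f: True, q: True, z: True}
  {f: False, z: False, q: False}


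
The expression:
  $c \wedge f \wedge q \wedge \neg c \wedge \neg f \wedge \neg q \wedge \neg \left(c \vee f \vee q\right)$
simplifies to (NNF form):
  $\text{False}$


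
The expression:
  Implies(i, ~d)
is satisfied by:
  {d: False, i: False}
  {i: True, d: False}
  {d: True, i: False}


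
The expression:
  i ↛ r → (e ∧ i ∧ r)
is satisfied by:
  {r: True, i: False}
  {i: False, r: False}
  {i: True, r: True}


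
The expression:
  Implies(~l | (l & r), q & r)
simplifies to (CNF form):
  (l | q) & (l | r) & (q | ~r) & (r | ~r)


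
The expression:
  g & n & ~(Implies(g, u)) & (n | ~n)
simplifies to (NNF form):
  g & n & ~u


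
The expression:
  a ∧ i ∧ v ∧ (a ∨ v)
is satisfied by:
  {a: True, i: True, v: True}


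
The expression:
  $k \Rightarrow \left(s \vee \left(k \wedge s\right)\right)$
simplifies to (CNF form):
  $s \vee \neg k$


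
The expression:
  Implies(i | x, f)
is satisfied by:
  {f: True, i: False, x: False}
  {x: True, f: True, i: False}
  {f: True, i: True, x: False}
  {x: True, f: True, i: True}
  {x: False, i: False, f: False}


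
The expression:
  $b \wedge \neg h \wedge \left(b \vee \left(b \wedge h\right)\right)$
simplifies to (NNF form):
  $b \wedge \neg h$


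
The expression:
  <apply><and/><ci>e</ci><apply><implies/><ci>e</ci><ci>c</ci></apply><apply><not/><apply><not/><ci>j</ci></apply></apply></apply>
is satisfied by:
  {c: True, j: True, e: True}


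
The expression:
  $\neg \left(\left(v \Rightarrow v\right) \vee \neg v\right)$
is never true.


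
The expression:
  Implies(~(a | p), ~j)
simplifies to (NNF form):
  a | p | ~j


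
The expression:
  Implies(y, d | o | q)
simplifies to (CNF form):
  d | o | q | ~y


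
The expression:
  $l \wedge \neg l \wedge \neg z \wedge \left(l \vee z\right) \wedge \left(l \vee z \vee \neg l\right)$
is never true.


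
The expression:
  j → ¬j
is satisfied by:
  {j: False}


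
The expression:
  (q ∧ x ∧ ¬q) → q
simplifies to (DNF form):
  True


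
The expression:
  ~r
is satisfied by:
  {r: False}


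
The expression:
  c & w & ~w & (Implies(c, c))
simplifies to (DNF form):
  False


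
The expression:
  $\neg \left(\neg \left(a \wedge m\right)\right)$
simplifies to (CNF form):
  $a \wedge m$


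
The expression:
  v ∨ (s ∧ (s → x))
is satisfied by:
  {v: True, s: True, x: True}
  {v: True, s: True, x: False}
  {v: True, x: True, s: False}
  {v: True, x: False, s: False}
  {s: True, x: True, v: False}


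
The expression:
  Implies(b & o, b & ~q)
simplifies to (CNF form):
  ~b | ~o | ~q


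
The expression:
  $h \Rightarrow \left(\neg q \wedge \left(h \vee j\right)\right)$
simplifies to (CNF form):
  $\neg h \vee \neg q$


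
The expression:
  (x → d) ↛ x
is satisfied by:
  {x: False}


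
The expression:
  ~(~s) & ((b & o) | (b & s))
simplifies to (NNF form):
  b & s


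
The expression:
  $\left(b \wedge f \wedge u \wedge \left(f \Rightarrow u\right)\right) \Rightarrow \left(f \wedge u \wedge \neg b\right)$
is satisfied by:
  {u: False, b: False, f: False}
  {f: True, u: False, b: False}
  {b: True, u: False, f: False}
  {f: True, b: True, u: False}
  {u: True, f: False, b: False}
  {f: True, u: True, b: False}
  {b: True, u: True, f: False}


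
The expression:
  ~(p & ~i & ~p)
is always true.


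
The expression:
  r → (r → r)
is always true.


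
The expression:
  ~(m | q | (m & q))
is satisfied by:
  {q: False, m: False}


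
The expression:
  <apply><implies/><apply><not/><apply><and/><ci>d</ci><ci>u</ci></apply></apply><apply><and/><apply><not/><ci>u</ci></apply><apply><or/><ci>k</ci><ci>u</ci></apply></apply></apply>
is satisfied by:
  {d: True, k: True, u: False}
  {k: True, u: False, d: False}
  {d: True, k: True, u: True}
  {d: True, u: True, k: False}


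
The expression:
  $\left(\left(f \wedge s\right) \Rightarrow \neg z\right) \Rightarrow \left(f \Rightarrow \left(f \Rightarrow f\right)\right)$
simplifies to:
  $\text{True}$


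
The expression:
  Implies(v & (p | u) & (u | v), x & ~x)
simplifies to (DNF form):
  ~v | (~p & ~u)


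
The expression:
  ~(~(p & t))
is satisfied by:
  {t: True, p: True}


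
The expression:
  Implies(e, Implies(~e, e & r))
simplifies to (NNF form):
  True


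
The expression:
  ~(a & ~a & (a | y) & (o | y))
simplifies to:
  True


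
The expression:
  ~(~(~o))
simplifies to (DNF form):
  ~o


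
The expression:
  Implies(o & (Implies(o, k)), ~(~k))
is always true.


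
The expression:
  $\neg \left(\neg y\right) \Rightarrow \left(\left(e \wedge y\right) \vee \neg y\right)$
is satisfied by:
  {e: True, y: False}
  {y: False, e: False}
  {y: True, e: True}


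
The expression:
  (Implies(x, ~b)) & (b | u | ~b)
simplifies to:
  ~b | ~x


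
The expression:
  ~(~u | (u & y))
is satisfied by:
  {u: True, y: False}


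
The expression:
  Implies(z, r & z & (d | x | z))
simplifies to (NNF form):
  r | ~z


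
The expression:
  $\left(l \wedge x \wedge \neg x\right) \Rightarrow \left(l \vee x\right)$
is always true.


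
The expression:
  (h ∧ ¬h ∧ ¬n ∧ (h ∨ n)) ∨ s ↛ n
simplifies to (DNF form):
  s ∧ ¬n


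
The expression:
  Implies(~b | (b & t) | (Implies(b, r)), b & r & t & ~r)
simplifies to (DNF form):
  b & ~r & ~t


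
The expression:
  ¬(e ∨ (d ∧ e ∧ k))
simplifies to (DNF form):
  ¬e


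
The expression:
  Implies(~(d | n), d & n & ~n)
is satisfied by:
  {n: True, d: True}
  {n: True, d: False}
  {d: True, n: False}


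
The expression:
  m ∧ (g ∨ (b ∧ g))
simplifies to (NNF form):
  g ∧ m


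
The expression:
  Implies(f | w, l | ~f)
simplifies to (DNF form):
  l | ~f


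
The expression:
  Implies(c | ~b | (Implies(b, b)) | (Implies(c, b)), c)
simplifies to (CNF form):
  c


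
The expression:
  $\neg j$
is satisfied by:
  {j: False}


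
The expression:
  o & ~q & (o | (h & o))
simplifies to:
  o & ~q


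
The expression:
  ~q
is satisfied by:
  {q: False}


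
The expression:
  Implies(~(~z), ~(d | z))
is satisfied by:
  {z: False}


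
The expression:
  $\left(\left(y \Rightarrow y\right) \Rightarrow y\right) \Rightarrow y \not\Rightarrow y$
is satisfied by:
  {y: False}


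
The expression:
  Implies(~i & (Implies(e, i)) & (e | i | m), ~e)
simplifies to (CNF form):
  True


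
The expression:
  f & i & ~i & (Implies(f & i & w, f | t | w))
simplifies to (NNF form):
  False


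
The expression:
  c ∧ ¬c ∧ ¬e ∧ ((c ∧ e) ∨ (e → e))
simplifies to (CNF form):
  False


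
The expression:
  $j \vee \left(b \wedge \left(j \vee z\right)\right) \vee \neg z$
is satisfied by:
  {b: True, j: True, z: False}
  {b: True, j: False, z: False}
  {j: True, b: False, z: False}
  {b: False, j: False, z: False}
  {b: True, z: True, j: True}
  {b: True, z: True, j: False}
  {z: True, j: True, b: False}


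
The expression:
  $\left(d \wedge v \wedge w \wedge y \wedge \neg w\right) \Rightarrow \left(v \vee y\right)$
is always true.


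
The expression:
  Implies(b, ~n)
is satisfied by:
  {n: False, b: False}
  {b: True, n: False}
  {n: True, b: False}


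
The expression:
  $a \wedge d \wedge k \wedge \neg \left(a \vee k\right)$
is never true.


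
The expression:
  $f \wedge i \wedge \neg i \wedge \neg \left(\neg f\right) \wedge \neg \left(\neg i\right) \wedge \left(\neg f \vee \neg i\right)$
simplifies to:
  $\text{False}$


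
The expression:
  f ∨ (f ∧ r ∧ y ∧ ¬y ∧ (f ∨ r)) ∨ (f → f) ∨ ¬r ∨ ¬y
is always true.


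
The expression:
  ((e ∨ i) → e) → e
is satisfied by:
  {i: True, e: True}
  {i: True, e: False}
  {e: True, i: False}


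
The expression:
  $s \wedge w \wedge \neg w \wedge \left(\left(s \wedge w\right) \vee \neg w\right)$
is never true.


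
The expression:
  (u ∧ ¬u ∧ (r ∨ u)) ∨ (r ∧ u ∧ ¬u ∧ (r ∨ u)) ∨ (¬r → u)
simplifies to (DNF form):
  r ∨ u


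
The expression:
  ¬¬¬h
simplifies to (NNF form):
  ¬h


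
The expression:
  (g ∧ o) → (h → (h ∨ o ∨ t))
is always true.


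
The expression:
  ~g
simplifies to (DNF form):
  ~g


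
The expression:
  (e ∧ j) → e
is always true.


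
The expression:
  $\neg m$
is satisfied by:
  {m: False}


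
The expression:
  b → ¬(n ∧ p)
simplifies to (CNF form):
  ¬b ∨ ¬n ∨ ¬p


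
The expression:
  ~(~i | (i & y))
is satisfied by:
  {i: True, y: False}


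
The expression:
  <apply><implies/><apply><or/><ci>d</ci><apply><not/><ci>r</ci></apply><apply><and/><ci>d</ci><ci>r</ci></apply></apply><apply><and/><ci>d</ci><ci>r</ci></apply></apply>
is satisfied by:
  {r: True}


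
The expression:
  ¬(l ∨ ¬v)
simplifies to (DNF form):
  v ∧ ¬l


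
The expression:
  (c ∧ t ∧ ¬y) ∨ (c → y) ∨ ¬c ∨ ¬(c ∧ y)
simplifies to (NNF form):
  True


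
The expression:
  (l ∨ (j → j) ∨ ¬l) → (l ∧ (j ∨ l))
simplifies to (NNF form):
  l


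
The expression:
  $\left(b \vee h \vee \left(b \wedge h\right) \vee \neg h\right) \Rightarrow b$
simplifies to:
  $b$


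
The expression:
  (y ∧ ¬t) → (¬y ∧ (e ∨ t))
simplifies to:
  t ∨ ¬y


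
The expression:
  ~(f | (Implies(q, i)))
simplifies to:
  q & ~f & ~i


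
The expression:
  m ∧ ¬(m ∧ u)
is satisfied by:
  {m: True, u: False}


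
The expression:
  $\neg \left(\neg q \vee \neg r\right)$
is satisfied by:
  {r: True, q: True}


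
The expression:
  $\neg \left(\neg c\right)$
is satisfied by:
  {c: True}


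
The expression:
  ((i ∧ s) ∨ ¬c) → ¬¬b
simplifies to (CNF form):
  (b ∨ c) ∧ (b ∨ c ∨ ¬i) ∧ (b ∨ c ∨ ¬s) ∧ (b ∨ ¬i ∨ ¬s)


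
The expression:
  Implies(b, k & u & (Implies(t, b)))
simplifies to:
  ~b | (k & u)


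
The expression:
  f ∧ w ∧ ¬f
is never true.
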